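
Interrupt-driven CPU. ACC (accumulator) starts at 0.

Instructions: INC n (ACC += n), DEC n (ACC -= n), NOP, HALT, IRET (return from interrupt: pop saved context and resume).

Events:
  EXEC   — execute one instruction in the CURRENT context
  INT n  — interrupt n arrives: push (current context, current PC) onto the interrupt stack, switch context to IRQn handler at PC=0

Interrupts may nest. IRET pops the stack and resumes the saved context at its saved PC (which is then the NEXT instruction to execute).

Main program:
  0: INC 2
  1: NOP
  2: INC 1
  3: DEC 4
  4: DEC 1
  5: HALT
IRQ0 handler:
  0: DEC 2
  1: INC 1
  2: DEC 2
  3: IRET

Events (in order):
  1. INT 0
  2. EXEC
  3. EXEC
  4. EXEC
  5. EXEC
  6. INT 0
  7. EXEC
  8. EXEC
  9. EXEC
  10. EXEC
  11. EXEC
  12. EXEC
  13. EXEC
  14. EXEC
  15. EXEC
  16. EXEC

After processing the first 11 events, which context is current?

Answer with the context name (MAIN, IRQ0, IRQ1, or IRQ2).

Event 1 (INT 0): INT 0 arrives: push (MAIN, PC=0), enter IRQ0 at PC=0 (depth now 1)
Event 2 (EXEC): [IRQ0] PC=0: DEC 2 -> ACC=-2
Event 3 (EXEC): [IRQ0] PC=1: INC 1 -> ACC=-1
Event 4 (EXEC): [IRQ0] PC=2: DEC 2 -> ACC=-3
Event 5 (EXEC): [IRQ0] PC=3: IRET -> resume MAIN at PC=0 (depth now 0)
Event 6 (INT 0): INT 0 arrives: push (MAIN, PC=0), enter IRQ0 at PC=0 (depth now 1)
Event 7 (EXEC): [IRQ0] PC=0: DEC 2 -> ACC=-5
Event 8 (EXEC): [IRQ0] PC=1: INC 1 -> ACC=-4
Event 9 (EXEC): [IRQ0] PC=2: DEC 2 -> ACC=-6
Event 10 (EXEC): [IRQ0] PC=3: IRET -> resume MAIN at PC=0 (depth now 0)
Event 11 (EXEC): [MAIN] PC=0: INC 2 -> ACC=-4

Answer: MAIN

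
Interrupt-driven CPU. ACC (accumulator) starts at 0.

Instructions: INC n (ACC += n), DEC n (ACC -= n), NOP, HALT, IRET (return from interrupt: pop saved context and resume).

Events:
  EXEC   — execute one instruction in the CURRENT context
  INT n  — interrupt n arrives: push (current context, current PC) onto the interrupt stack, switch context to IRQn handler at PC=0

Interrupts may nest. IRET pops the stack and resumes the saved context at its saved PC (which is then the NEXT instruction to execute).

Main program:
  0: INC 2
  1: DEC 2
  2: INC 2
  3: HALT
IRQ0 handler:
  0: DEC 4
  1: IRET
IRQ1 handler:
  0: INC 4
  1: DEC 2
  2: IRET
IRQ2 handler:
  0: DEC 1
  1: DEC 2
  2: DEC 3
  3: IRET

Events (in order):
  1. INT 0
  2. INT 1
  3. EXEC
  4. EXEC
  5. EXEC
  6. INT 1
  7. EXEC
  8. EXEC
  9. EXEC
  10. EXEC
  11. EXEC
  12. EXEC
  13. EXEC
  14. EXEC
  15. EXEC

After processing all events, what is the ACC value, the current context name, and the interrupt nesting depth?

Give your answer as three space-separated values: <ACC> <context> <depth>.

Answer: 2 MAIN 0

Derivation:
Event 1 (INT 0): INT 0 arrives: push (MAIN, PC=0), enter IRQ0 at PC=0 (depth now 1)
Event 2 (INT 1): INT 1 arrives: push (IRQ0, PC=0), enter IRQ1 at PC=0 (depth now 2)
Event 3 (EXEC): [IRQ1] PC=0: INC 4 -> ACC=4
Event 4 (EXEC): [IRQ1] PC=1: DEC 2 -> ACC=2
Event 5 (EXEC): [IRQ1] PC=2: IRET -> resume IRQ0 at PC=0 (depth now 1)
Event 6 (INT 1): INT 1 arrives: push (IRQ0, PC=0), enter IRQ1 at PC=0 (depth now 2)
Event 7 (EXEC): [IRQ1] PC=0: INC 4 -> ACC=6
Event 8 (EXEC): [IRQ1] PC=1: DEC 2 -> ACC=4
Event 9 (EXEC): [IRQ1] PC=2: IRET -> resume IRQ0 at PC=0 (depth now 1)
Event 10 (EXEC): [IRQ0] PC=0: DEC 4 -> ACC=0
Event 11 (EXEC): [IRQ0] PC=1: IRET -> resume MAIN at PC=0 (depth now 0)
Event 12 (EXEC): [MAIN] PC=0: INC 2 -> ACC=2
Event 13 (EXEC): [MAIN] PC=1: DEC 2 -> ACC=0
Event 14 (EXEC): [MAIN] PC=2: INC 2 -> ACC=2
Event 15 (EXEC): [MAIN] PC=3: HALT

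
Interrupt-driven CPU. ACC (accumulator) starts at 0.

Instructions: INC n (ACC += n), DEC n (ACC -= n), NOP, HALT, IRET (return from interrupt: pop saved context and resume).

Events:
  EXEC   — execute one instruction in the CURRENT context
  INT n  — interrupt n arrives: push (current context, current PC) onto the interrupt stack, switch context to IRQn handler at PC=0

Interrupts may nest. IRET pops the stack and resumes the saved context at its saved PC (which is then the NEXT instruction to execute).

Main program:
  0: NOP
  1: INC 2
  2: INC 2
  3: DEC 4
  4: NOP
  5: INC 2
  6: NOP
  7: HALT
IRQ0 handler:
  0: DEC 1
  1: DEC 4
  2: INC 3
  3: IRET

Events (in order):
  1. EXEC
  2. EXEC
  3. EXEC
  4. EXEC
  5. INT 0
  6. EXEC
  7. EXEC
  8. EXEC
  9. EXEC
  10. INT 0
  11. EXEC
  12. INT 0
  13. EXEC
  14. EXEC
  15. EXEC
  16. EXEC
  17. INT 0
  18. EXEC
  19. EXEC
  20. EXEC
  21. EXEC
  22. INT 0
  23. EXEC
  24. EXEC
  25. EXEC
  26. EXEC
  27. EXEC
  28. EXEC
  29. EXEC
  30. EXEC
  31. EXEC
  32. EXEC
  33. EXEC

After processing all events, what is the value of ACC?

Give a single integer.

Event 1 (EXEC): [MAIN] PC=0: NOP
Event 2 (EXEC): [MAIN] PC=1: INC 2 -> ACC=2
Event 3 (EXEC): [MAIN] PC=2: INC 2 -> ACC=4
Event 4 (EXEC): [MAIN] PC=3: DEC 4 -> ACC=0
Event 5 (INT 0): INT 0 arrives: push (MAIN, PC=4), enter IRQ0 at PC=0 (depth now 1)
Event 6 (EXEC): [IRQ0] PC=0: DEC 1 -> ACC=-1
Event 7 (EXEC): [IRQ0] PC=1: DEC 4 -> ACC=-5
Event 8 (EXEC): [IRQ0] PC=2: INC 3 -> ACC=-2
Event 9 (EXEC): [IRQ0] PC=3: IRET -> resume MAIN at PC=4 (depth now 0)
Event 10 (INT 0): INT 0 arrives: push (MAIN, PC=4), enter IRQ0 at PC=0 (depth now 1)
Event 11 (EXEC): [IRQ0] PC=0: DEC 1 -> ACC=-3
Event 12 (INT 0): INT 0 arrives: push (IRQ0, PC=1), enter IRQ0 at PC=0 (depth now 2)
Event 13 (EXEC): [IRQ0] PC=0: DEC 1 -> ACC=-4
Event 14 (EXEC): [IRQ0] PC=1: DEC 4 -> ACC=-8
Event 15 (EXEC): [IRQ0] PC=2: INC 3 -> ACC=-5
Event 16 (EXEC): [IRQ0] PC=3: IRET -> resume IRQ0 at PC=1 (depth now 1)
Event 17 (INT 0): INT 0 arrives: push (IRQ0, PC=1), enter IRQ0 at PC=0 (depth now 2)
Event 18 (EXEC): [IRQ0] PC=0: DEC 1 -> ACC=-6
Event 19 (EXEC): [IRQ0] PC=1: DEC 4 -> ACC=-10
Event 20 (EXEC): [IRQ0] PC=2: INC 3 -> ACC=-7
Event 21 (EXEC): [IRQ0] PC=3: IRET -> resume IRQ0 at PC=1 (depth now 1)
Event 22 (INT 0): INT 0 arrives: push (IRQ0, PC=1), enter IRQ0 at PC=0 (depth now 2)
Event 23 (EXEC): [IRQ0] PC=0: DEC 1 -> ACC=-8
Event 24 (EXEC): [IRQ0] PC=1: DEC 4 -> ACC=-12
Event 25 (EXEC): [IRQ0] PC=2: INC 3 -> ACC=-9
Event 26 (EXEC): [IRQ0] PC=3: IRET -> resume IRQ0 at PC=1 (depth now 1)
Event 27 (EXEC): [IRQ0] PC=1: DEC 4 -> ACC=-13
Event 28 (EXEC): [IRQ0] PC=2: INC 3 -> ACC=-10
Event 29 (EXEC): [IRQ0] PC=3: IRET -> resume MAIN at PC=4 (depth now 0)
Event 30 (EXEC): [MAIN] PC=4: NOP
Event 31 (EXEC): [MAIN] PC=5: INC 2 -> ACC=-8
Event 32 (EXEC): [MAIN] PC=6: NOP
Event 33 (EXEC): [MAIN] PC=7: HALT

Answer: -8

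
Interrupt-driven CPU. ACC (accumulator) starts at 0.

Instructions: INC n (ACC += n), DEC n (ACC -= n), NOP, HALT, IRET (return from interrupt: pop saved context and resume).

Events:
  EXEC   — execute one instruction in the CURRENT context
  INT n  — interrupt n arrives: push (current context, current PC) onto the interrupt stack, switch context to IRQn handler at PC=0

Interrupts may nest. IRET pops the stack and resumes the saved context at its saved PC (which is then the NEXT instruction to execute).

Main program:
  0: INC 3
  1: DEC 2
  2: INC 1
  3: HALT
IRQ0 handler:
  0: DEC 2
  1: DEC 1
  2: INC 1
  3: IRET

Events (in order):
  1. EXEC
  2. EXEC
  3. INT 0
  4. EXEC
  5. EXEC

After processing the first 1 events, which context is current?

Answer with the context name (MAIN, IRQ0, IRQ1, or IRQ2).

Answer: MAIN

Derivation:
Event 1 (EXEC): [MAIN] PC=0: INC 3 -> ACC=3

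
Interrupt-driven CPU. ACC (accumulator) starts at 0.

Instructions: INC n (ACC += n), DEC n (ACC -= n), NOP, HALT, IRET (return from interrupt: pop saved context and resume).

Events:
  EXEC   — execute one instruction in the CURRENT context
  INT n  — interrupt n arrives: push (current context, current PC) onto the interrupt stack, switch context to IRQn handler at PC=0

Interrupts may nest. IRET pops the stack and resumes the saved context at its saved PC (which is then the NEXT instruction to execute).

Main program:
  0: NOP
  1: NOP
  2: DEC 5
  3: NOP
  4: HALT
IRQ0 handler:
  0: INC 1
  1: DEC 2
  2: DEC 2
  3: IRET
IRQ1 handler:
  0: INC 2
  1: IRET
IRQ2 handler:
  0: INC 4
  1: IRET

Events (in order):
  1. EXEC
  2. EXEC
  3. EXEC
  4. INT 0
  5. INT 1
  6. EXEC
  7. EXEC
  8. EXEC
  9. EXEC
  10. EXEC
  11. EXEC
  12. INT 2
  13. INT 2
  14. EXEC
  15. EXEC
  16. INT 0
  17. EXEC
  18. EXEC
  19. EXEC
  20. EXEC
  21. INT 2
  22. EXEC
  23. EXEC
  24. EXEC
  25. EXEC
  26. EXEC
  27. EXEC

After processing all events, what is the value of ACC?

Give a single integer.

Event 1 (EXEC): [MAIN] PC=0: NOP
Event 2 (EXEC): [MAIN] PC=1: NOP
Event 3 (EXEC): [MAIN] PC=2: DEC 5 -> ACC=-5
Event 4 (INT 0): INT 0 arrives: push (MAIN, PC=3), enter IRQ0 at PC=0 (depth now 1)
Event 5 (INT 1): INT 1 arrives: push (IRQ0, PC=0), enter IRQ1 at PC=0 (depth now 2)
Event 6 (EXEC): [IRQ1] PC=0: INC 2 -> ACC=-3
Event 7 (EXEC): [IRQ1] PC=1: IRET -> resume IRQ0 at PC=0 (depth now 1)
Event 8 (EXEC): [IRQ0] PC=0: INC 1 -> ACC=-2
Event 9 (EXEC): [IRQ0] PC=1: DEC 2 -> ACC=-4
Event 10 (EXEC): [IRQ0] PC=2: DEC 2 -> ACC=-6
Event 11 (EXEC): [IRQ0] PC=3: IRET -> resume MAIN at PC=3 (depth now 0)
Event 12 (INT 2): INT 2 arrives: push (MAIN, PC=3), enter IRQ2 at PC=0 (depth now 1)
Event 13 (INT 2): INT 2 arrives: push (IRQ2, PC=0), enter IRQ2 at PC=0 (depth now 2)
Event 14 (EXEC): [IRQ2] PC=0: INC 4 -> ACC=-2
Event 15 (EXEC): [IRQ2] PC=1: IRET -> resume IRQ2 at PC=0 (depth now 1)
Event 16 (INT 0): INT 0 arrives: push (IRQ2, PC=0), enter IRQ0 at PC=0 (depth now 2)
Event 17 (EXEC): [IRQ0] PC=0: INC 1 -> ACC=-1
Event 18 (EXEC): [IRQ0] PC=1: DEC 2 -> ACC=-3
Event 19 (EXEC): [IRQ0] PC=2: DEC 2 -> ACC=-5
Event 20 (EXEC): [IRQ0] PC=3: IRET -> resume IRQ2 at PC=0 (depth now 1)
Event 21 (INT 2): INT 2 arrives: push (IRQ2, PC=0), enter IRQ2 at PC=0 (depth now 2)
Event 22 (EXEC): [IRQ2] PC=0: INC 4 -> ACC=-1
Event 23 (EXEC): [IRQ2] PC=1: IRET -> resume IRQ2 at PC=0 (depth now 1)
Event 24 (EXEC): [IRQ2] PC=0: INC 4 -> ACC=3
Event 25 (EXEC): [IRQ2] PC=1: IRET -> resume MAIN at PC=3 (depth now 0)
Event 26 (EXEC): [MAIN] PC=3: NOP
Event 27 (EXEC): [MAIN] PC=4: HALT

Answer: 3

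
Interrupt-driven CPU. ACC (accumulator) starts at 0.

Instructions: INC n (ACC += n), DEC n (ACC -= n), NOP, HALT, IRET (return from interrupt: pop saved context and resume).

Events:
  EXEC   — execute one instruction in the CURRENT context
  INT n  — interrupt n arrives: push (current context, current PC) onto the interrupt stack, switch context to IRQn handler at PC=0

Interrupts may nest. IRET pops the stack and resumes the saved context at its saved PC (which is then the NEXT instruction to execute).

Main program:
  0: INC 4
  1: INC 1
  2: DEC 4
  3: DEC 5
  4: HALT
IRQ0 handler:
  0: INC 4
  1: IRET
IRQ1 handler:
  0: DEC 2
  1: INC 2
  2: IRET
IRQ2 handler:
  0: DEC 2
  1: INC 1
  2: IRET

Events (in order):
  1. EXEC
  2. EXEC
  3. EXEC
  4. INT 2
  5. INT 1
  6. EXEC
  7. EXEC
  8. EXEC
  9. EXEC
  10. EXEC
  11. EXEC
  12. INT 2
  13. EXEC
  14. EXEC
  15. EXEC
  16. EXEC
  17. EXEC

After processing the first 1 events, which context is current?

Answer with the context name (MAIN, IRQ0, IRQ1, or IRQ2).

Answer: MAIN

Derivation:
Event 1 (EXEC): [MAIN] PC=0: INC 4 -> ACC=4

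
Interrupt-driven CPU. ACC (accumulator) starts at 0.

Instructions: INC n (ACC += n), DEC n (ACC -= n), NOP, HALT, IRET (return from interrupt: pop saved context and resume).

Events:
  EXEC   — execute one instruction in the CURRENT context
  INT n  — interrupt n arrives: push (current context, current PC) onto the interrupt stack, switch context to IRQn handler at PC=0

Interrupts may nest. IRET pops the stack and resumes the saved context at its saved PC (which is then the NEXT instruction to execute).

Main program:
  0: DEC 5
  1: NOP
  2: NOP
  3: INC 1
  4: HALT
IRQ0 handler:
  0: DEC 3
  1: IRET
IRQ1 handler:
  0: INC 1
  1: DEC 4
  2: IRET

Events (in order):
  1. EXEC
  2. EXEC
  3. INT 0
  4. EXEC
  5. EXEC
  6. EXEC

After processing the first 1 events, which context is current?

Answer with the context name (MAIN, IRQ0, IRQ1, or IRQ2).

Event 1 (EXEC): [MAIN] PC=0: DEC 5 -> ACC=-5

Answer: MAIN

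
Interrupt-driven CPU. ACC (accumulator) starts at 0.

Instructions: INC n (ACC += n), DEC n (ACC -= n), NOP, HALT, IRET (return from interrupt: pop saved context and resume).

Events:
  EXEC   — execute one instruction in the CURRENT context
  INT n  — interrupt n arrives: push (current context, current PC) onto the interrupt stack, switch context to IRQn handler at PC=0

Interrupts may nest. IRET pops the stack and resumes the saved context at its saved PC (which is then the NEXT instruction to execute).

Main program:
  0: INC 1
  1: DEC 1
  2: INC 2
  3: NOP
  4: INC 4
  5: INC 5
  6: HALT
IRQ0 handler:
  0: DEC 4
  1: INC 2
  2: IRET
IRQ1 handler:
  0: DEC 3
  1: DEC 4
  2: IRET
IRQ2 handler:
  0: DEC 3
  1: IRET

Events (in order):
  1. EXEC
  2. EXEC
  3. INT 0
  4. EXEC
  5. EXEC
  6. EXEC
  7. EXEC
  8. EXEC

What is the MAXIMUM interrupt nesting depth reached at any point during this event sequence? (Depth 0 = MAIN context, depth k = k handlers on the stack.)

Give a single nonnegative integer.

Event 1 (EXEC): [MAIN] PC=0: INC 1 -> ACC=1 [depth=0]
Event 2 (EXEC): [MAIN] PC=1: DEC 1 -> ACC=0 [depth=0]
Event 3 (INT 0): INT 0 arrives: push (MAIN, PC=2), enter IRQ0 at PC=0 (depth now 1) [depth=1]
Event 4 (EXEC): [IRQ0] PC=0: DEC 4 -> ACC=-4 [depth=1]
Event 5 (EXEC): [IRQ0] PC=1: INC 2 -> ACC=-2 [depth=1]
Event 6 (EXEC): [IRQ0] PC=2: IRET -> resume MAIN at PC=2 (depth now 0) [depth=0]
Event 7 (EXEC): [MAIN] PC=2: INC 2 -> ACC=0 [depth=0]
Event 8 (EXEC): [MAIN] PC=3: NOP [depth=0]
Max depth observed: 1

Answer: 1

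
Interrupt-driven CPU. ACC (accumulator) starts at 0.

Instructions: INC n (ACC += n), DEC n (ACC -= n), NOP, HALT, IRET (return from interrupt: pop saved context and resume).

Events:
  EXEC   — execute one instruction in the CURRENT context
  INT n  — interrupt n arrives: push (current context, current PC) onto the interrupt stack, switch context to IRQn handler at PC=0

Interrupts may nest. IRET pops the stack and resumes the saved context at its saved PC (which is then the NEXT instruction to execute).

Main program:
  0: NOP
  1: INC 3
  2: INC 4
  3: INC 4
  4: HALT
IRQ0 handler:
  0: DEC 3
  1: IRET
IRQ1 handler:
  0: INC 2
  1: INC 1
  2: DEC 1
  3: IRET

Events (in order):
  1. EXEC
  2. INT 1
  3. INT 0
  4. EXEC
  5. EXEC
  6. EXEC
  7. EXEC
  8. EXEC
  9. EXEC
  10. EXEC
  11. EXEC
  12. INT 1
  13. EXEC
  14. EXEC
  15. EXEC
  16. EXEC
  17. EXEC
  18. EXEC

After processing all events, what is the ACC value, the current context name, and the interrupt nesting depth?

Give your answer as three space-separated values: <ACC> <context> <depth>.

Event 1 (EXEC): [MAIN] PC=0: NOP
Event 2 (INT 1): INT 1 arrives: push (MAIN, PC=1), enter IRQ1 at PC=0 (depth now 1)
Event 3 (INT 0): INT 0 arrives: push (IRQ1, PC=0), enter IRQ0 at PC=0 (depth now 2)
Event 4 (EXEC): [IRQ0] PC=0: DEC 3 -> ACC=-3
Event 5 (EXEC): [IRQ0] PC=1: IRET -> resume IRQ1 at PC=0 (depth now 1)
Event 6 (EXEC): [IRQ1] PC=0: INC 2 -> ACC=-1
Event 7 (EXEC): [IRQ1] PC=1: INC 1 -> ACC=0
Event 8 (EXEC): [IRQ1] PC=2: DEC 1 -> ACC=-1
Event 9 (EXEC): [IRQ1] PC=3: IRET -> resume MAIN at PC=1 (depth now 0)
Event 10 (EXEC): [MAIN] PC=1: INC 3 -> ACC=2
Event 11 (EXEC): [MAIN] PC=2: INC 4 -> ACC=6
Event 12 (INT 1): INT 1 arrives: push (MAIN, PC=3), enter IRQ1 at PC=0 (depth now 1)
Event 13 (EXEC): [IRQ1] PC=0: INC 2 -> ACC=8
Event 14 (EXEC): [IRQ1] PC=1: INC 1 -> ACC=9
Event 15 (EXEC): [IRQ1] PC=2: DEC 1 -> ACC=8
Event 16 (EXEC): [IRQ1] PC=3: IRET -> resume MAIN at PC=3 (depth now 0)
Event 17 (EXEC): [MAIN] PC=3: INC 4 -> ACC=12
Event 18 (EXEC): [MAIN] PC=4: HALT

Answer: 12 MAIN 0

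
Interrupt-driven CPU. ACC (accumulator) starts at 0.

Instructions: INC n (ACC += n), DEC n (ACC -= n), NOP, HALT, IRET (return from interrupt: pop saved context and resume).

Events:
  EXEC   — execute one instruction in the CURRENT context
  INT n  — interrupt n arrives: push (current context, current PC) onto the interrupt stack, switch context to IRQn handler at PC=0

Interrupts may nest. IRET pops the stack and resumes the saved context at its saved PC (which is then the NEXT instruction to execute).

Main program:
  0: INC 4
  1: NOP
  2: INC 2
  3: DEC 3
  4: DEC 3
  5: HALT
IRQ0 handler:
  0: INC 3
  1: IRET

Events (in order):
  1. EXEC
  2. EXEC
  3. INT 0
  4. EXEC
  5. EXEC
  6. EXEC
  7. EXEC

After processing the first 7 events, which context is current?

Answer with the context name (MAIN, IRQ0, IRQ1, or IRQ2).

Answer: MAIN

Derivation:
Event 1 (EXEC): [MAIN] PC=0: INC 4 -> ACC=4
Event 2 (EXEC): [MAIN] PC=1: NOP
Event 3 (INT 0): INT 0 arrives: push (MAIN, PC=2), enter IRQ0 at PC=0 (depth now 1)
Event 4 (EXEC): [IRQ0] PC=0: INC 3 -> ACC=7
Event 5 (EXEC): [IRQ0] PC=1: IRET -> resume MAIN at PC=2 (depth now 0)
Event 6 (EXEC): [MAIN] PC=2: INC 2 -> ACC=9
Event 7 (EXEC): [MAIN] PC=3: DEC 3 -> ACC=6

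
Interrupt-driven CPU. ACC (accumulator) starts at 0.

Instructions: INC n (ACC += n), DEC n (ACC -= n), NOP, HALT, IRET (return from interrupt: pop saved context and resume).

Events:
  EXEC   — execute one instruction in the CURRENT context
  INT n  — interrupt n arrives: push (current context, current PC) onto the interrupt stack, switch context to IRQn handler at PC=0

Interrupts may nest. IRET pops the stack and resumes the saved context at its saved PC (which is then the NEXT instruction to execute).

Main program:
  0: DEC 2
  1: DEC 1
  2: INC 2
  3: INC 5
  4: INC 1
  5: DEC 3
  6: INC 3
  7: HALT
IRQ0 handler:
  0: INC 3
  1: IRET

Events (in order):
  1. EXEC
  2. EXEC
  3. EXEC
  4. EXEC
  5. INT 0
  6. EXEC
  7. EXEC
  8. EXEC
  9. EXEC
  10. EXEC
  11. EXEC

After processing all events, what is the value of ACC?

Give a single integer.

Event 1 (EXEC): [MAIN] PC=0: DEC 2 -> ACC=-2
Event 2 (EXEC): [MAIN] PC=1: DEC 1 -> ACC=-3
Event 3 (EXEC): [MAIN] PC=2: INC 2 -> ACC=-1
Event 4 (EXEC): [MAIN] PC=3: INC 5 -> ACC=4
Event 5 (INT 0): INT 0 arrives: push (MAIN, PC=4), enter IRQ0 at PC=0 (depth now 1)
Event 6 (EXEC): [IRQ0] PC=0: INC 3 -> ACC=7
Event 7 (EXEC): [IRQ0] PC=1: IRET -> resume MAIN at PC=4 (depth now 0)
Event 8 (EXEC): [MAIN] PC=4: INC 1 -> ACC=8
Event 9 (EXEC): [MAIN] PC=5: DEC 3 -> ACC=5
Event 10 (EXEC): [MAIN] PC=6: INC 3 -> ACC=8
Event 11 (EXEC): [MAIN] PC=7: HALT

Answer: 8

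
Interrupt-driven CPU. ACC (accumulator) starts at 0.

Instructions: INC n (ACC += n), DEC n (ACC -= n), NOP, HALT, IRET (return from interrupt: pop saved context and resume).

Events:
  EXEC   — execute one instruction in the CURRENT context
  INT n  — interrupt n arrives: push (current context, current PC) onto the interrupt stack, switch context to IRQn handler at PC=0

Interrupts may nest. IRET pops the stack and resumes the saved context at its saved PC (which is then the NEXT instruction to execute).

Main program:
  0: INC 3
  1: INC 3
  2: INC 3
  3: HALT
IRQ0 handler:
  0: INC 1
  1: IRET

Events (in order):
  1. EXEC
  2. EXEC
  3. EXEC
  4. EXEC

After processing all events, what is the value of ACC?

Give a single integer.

Event 1 (EXEC): [MAIN] PC=0: INC 3 -> ACC=3
Event 2 (EXEC): [MAIN] PC=1: INC 3 -> ACC=6
Event 3 (EXEC): [MAIN] PC=2: INC 3 -> ACC=9
Event 4 (EXEC): [MAIN] PC=3: HALT

Answer: 9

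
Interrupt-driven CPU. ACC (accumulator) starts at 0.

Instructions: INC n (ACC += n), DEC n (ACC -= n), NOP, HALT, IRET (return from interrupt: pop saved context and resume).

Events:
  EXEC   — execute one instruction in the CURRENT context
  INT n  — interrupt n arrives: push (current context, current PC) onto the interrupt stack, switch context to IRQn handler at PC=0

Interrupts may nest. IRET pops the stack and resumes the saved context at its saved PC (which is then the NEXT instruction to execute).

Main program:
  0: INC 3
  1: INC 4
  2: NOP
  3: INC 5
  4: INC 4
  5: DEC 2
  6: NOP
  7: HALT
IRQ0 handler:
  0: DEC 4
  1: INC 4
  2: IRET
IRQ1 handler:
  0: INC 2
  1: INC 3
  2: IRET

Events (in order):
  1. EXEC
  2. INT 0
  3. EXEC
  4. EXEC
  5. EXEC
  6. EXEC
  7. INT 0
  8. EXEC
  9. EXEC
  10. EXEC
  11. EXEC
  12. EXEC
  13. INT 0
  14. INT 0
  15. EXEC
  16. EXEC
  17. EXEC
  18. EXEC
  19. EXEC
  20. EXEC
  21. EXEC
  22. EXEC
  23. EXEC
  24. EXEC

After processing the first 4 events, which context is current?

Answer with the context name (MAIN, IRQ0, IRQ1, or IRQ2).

Answer: IRQ0

Derivation:
Event 1 (EXEC): [MAIN] PC=0: INC 3 -> ACC=3
Event 2 (INT 0): INT 0 arrives: push (MAIN, PC=1), enter IRQ0 at PC=0 (depth now 1)
Event 3 (EXEC): [IRQ0] PC=0: DEC 4 -> ACC=-1
Event 4 (EXEC): [IRQ0] PC=1: INC 4 -> ACC=3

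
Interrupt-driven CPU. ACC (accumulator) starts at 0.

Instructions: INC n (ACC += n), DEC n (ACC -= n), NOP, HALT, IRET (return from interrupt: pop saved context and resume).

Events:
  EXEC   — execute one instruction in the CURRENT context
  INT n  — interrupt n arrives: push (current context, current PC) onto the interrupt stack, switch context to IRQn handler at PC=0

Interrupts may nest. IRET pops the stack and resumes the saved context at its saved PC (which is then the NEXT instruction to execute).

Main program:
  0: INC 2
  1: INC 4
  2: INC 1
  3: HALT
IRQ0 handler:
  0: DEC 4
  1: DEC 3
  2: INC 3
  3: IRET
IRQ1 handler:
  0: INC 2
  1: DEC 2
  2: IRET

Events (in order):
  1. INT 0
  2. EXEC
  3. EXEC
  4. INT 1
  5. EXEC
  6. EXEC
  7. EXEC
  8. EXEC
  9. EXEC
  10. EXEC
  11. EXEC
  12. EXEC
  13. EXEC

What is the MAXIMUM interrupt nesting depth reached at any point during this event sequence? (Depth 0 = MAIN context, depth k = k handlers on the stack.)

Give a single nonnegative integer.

Answer: 2

Derivation:
Event 1 (INT 0): INT 0 arrives: push (MAIN, PC=0), enter IRQ0 at PC=0 (depth now 1) [depth=1]
Event 2 (EXEC): [IRQ0] PC=0: DEC 4 -> ACC=-4 [depth=1]
Event 3 (EXEC): [IRQ0] PC=1: DEC 3 -> ACC=-7 [depth=1]
Event 4 (INT 1): INT 1 arrives: push (IRQ0, PC=2), enter IRQ1 at PC=0 (depth now 2) [depth=2]
Event 5 (EXEC): [IRQ1] PC=0: INC 2 -> ACC=-5 [depth=2]
Event 6 (EXEC): [IRQ1] PC=1: DEC 2 -> ACC=-7 [depth=2]
Event 7 (EXEC): [IRQ1] PC=2: IRET -> resume IRQ0 at PC=2 (depth now 1) [depth=1]
Event 8 (EXEC): [IRQ0] PC=2: INC 3 -> ACC=-4 [depth=1]
Event 9 (EXEC): [IRQ0] PC=3: IRET -> resume MAIN at PC=0 (depth now 0) [depth=0]
Event 10 (EXEC): [MAIN] PC=0: INC 2 -> ACC=-2 [depth=0]
Event 11 (EXEC): [MAIN] PC=1: INC 4 -> ACC=2 [depth=0]
Event 12 (EXEC): [MAIN] PC=2: INC 1 -> ACC=3 [depth=0]
Event 13 (EXEC): [MAIN] PC=3: HALT [depth=0]
Max depth observed: 2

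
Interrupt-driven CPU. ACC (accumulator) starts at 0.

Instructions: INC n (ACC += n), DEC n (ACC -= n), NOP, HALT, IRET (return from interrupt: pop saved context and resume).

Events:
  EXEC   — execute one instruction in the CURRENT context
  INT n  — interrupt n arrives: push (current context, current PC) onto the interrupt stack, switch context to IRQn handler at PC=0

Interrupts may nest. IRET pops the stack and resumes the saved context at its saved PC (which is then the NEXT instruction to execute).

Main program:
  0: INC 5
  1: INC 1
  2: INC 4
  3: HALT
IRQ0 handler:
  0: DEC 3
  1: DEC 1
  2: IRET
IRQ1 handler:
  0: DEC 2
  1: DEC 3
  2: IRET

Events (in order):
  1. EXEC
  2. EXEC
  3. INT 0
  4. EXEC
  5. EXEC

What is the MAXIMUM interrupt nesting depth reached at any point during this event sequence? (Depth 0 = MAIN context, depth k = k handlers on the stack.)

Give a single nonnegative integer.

Answer: 1

Derivation:
Event 1 (EXEC): [MAIN] PC=0: INC 5 -> ACC=5 [depth=0]
Event 2 (EXEC): [MAIN] PC=1: INC 1 -> ACC=6 [depth=0]
Event 3 (INT 0): INT 0 arrives: push (MAIN, PC=2), enter IRQ0 at PC=0 (depth now 1) [depth=1]
Event 4 (EXEC): [IRQ0] PC=0: DEC 3 -> ACC=3 [depth=1]
Event 5 (EXEC): [IRQ0] PC=1: DEC 1 -> ACC=2 [depth=1]
Max depth observed: 1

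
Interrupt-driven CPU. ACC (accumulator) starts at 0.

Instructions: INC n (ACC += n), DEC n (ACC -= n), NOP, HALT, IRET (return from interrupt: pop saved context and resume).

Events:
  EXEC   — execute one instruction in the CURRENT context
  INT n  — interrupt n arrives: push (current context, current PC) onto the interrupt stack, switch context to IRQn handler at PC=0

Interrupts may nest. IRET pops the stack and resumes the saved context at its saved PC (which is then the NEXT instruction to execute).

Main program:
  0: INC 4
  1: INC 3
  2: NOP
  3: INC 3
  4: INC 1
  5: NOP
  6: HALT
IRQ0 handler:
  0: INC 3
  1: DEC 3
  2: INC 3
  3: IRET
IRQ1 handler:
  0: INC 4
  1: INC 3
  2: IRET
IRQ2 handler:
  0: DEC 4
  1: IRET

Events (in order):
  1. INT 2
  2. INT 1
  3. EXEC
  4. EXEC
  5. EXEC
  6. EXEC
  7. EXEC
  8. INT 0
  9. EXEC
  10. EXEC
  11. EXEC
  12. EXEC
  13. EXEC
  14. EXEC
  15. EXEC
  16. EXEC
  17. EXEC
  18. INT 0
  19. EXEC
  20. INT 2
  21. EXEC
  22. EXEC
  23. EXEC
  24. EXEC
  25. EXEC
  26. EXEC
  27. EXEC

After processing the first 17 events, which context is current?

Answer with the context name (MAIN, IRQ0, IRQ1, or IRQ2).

Event 1 (INT 2): INT 2 arrives: push (MAIN, PC=0), enter IRQ2 at PC=0 (depth now 1)
Event 2 (INT 1): INT 1 arrives: push (IRQ2, PC=0), enter IRQ1 at PC=0 (depth now 2)
Event 3 (EXEC): [IRQ1] PC=0: INC 4 -> ACC=4
Event 4 (EXEC): [IRQ1] PC=1: INC 3 -> ACC=7
Event 5 (EXEC): [IRQ1] PC=2: IRET -> resume IRQ2 at PC=0 (depth now 1)
Event 6 (EXEC): [IRQ2] PC=0: DEC 4 -> ACC=3
Event 7 (EXEC): [IRQ2] PC=1: IRET -> resume MAIN at PC=0 (depth now 0)
Event 8 (INT 0): INT 0 arrives: push (MAIN, PC=0), enter IRQ0 at PC=0 (depth now 1)
Event 9 (EXEC): [IRQ0] PC=0: INC 3 -> ACC=6
Event 10 (EXEC): [IRQ0] PC=1: DEC 3 -> ACC=3
Event 11 (EXEC): [IRQ0] PC=2: INC 3 -> ACC=6
Event 12 (EXEC): [IRQ0] PC=3: IRET -> resume MAIN at PC=0 (depth now 0)
Event 13 (EXEC): [MAIN] PC=0: INC 4 -> ACC=10
Event 14 (EXEC): [MAIN] PC=1: INC 3 -> ACC=13
Event 15 (EXEC): [MAIN] PC=2: NOP
Event 16 (EXEC): [MAIN] PC=3: INC 3 -> ACC=16
Event 17 (EXEC): [MAIN] PC=4: INC 1 -> ACC=17

Answer: MAIN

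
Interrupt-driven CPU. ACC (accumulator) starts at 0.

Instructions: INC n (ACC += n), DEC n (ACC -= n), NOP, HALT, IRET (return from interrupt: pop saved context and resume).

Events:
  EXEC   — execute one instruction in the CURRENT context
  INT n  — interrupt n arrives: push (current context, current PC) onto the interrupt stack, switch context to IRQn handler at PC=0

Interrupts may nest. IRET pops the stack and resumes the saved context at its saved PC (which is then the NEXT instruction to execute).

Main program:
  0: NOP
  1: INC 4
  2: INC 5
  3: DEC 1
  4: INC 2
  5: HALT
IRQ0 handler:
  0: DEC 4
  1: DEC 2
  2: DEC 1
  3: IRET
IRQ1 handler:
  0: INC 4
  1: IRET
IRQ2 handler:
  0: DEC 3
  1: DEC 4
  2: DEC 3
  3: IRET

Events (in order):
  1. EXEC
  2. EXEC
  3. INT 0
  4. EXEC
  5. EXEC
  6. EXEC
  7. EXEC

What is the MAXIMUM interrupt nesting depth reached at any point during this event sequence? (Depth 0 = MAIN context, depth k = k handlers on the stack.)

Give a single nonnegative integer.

Answer: 1

Derivation:
Event 1 (EXEC): [MAIN] PC=0: NOP [depth=0]
Event 2 (EXEC): [MAIN] PC=1: INC 4 -> ACC=4 [depth=0]
Event 3 (INT 0): INT 0 arrives: push (MAIN, PC=2), enter IRQ0 at PC=0 (depth now 1) [depth=1]
Event 4 (EXEC): [IRQ0] PC=0: DEC 4 -> ACC=0 [depth=1]
Event 5 (EXEC): [IRQ0] PC=1: DEC 2 -> ACC=-2 [depth=1]
Event 6 (EXEC): [IRQ0] PC=2: DEC 1 -> ACC=-3 [depth=1]
Event 7 (EXEC): [IRQ0] PC=3: IRET -> resume MAIN at PC=2 (depth now 0) [depth=0]
Max depth observed: 1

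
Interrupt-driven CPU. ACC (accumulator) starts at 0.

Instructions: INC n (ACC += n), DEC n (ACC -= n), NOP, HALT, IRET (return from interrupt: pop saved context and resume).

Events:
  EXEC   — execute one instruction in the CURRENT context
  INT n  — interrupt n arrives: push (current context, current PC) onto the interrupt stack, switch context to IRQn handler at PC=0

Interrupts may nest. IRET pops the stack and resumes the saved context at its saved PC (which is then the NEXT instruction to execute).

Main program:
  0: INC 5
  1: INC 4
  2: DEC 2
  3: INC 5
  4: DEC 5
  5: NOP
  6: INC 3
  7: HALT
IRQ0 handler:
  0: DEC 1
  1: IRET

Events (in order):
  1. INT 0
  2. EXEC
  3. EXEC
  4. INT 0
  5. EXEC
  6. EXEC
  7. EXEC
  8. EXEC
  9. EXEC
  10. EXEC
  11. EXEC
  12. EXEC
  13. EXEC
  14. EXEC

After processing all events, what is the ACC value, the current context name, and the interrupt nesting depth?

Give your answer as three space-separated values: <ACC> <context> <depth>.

Answer: 8 MAIN 0

Derivation:
Event 1 (INT 0): INT 0 arrives: push (MAIN, PC=0), enter IRQ0 at PC=0 (depth now 1)
Event 2 (EXEC): [IRQ0] PC=0: DEC 1 -> ACC=-1
Event 3 (EXEC): [IRQ0] PC=1: IRET -> resume MAIN at PC=0 (depth now 0)
Event 4 (INT 0): INT 0 arrives: push (MAIN, PC=0), enter IRQ0 at PC=0 (depth now 1)
Event 5 (EXEC): [IRQ0] PC=0: DEC 1 -> ACC=-2
Event 6 (EXEC): [IRQ0] PC=1: IRET -> resume MAIN at PC=0 (depth now 0)
Event 7 (EXEC): [MAIN] PC=0: INC 5 -> ACC=3
Event 8 (EXEC): [MAIN] PC=1: INC 4 -> ACC=7
Event 9 (EXEC): [MAIN] PC=2: DEC 2 -> ACC=5
Event 10 (EXEC): [MAIN] PC=3: INC 5 -> ACC=10
Event 11 (EXEC): [MAIN] PC=4: DEC 5 -> ACC=5
Event 12 (EXEC): [MAIN] PC=5: NOP
Event 13 (EXEC): [MAIN] PC=6: INC 3 -> ACC=8
Event 14 (EXEC): [MAIN] PC=7: HALT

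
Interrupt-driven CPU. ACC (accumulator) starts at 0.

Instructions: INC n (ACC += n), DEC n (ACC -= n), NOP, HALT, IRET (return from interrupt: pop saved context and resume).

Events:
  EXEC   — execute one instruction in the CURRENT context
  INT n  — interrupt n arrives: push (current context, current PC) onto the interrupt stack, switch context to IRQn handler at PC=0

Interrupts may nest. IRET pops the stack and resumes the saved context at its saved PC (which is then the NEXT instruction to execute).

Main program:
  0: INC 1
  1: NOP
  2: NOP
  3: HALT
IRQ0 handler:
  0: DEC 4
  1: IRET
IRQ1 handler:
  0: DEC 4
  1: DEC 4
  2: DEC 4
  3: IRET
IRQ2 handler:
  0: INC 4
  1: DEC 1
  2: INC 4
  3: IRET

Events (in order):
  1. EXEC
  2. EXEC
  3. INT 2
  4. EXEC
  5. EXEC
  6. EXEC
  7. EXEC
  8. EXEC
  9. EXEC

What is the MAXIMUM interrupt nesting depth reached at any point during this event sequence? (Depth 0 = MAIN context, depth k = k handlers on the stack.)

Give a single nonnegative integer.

Answer: 1

Derivation:
Event 1 (EXEC): [MAIN] PC=0: INC 1 -> ACC=1 [depth=0]
Event 2 (EXEC): [MAIN] PC=1: NOP [depth=0]
Event 3 (INT 2): INT 2 arrives: push (MAIN, PC=2), enter IRQ2 at PC=0 (depth now 1) [depth=1]
Event 4 (EXEC): [IRQ2] PC=0: INC 4 -> ACC=5 [depth=1]
Event 5 (EXEC): [IRQ2] PC=1: DEC 1 -> ACC=4 [depth=1]
Event 6 (EXEC): [IRQ2] PC=2: INC 4 -> ACC=8 [depth=1]
Event 7 (EXEC): [IRQ2] PC=3: IRET -> resume MAIN at PC=2 (depth now 0) [depth=0]
Event 8 (EXEC): [MAIN] PC=2: NOP [depth=0]
Event 9 (EXEC): [MAIN] PC=3: HALT [depth=0]
Max depth observed: 1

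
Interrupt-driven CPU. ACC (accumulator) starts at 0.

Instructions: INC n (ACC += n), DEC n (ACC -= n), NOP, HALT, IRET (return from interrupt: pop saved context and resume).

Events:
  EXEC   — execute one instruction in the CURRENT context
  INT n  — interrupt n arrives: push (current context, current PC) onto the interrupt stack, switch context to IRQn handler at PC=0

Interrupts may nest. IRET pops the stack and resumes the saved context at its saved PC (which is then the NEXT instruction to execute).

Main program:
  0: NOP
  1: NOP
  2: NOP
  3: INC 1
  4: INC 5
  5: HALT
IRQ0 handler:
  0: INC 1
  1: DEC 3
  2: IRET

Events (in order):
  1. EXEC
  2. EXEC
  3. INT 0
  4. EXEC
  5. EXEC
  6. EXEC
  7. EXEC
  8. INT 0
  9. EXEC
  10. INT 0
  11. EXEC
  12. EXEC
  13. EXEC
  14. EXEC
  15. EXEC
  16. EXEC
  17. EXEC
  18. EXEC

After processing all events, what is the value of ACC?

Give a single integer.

Answer: 0

Derivation:
Event 1 (EXEC): [MAIN] PC=0: NOP
Event 2 (EXEC): [MAIN] PC=1: NOP
Event 3 (INT 0): INT 0 arrives: push (MAIN, PC=2), enter IRQ0 at PC=0 (depth now 1)
Event 4 (EXEC): [IRQ0] PC=0: INC 1 -> ACC=1
Event 5 (EXEC): [IRQ0] PC=1: DEC 3 -> ACC=-2
Event 6 (EXEC): [IRQ0] PC=2: IRET -> resume MAIN at PC=2 (depth now 0)
Event 7 (EXEC): [MAIN] PC=2: NOP
Event 8 (INT 0): INT 0 arrives: push (MAIN, PC=3), enter IRQ0 at PC=0 (depth now 1)
Event 9 (EXEC): [IRQ0] PC=0: INC 1 -> ACC=-1
Event 10 (INT 0): INT 0 arrives: push (IRQ0, PC=1), enter IRQ0 at PC=0 (depth now 2)
Event 11 (EXEC): [IRQ0] PC=0: INC 1 -> ACC=0
Event 12 (EXEC): [IRQ0] PC=1: DEC 3 -> ACC=-3
Event 13 (EXEC): [IRQ0] PC=2: IRET -> resume IRQ0 at PC=1 (depth now 1)
Event 14 (EXEC): [IRQ0] PC=1: DEC 3 -> ACC=-6
Event 15 (EXEC): [IRQ0] PC=2: IRET -> resume MAIN at PC=3 (depth now 0)
Event 16 (EXEC): [MAIN] PC=3: INC 1 -> ACC=-5
Event 17 (EXEC): [MAIN] PC=4: INC 5 -> ACC=0
Event 18 (EXEC): [MAIN] PC=5: HALT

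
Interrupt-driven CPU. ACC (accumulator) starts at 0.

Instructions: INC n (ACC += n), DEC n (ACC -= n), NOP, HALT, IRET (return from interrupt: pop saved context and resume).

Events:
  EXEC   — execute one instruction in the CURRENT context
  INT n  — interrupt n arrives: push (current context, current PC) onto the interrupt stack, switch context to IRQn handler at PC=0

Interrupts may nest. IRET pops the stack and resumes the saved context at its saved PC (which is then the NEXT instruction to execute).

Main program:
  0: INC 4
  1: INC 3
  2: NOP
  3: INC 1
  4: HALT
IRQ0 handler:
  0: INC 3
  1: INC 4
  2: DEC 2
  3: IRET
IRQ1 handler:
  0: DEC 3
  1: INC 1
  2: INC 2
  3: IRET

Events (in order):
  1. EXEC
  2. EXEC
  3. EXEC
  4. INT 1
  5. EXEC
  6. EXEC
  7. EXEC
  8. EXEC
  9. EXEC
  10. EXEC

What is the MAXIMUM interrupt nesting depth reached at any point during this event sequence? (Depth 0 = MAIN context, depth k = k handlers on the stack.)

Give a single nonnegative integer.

Answer: 1

Derivation:
Event 1 (EXEC): [MAIN] PC=0: INC 4 -> ACC=4 [depth=0]
Event 2 (EXEC): [MAIN] PC=1: INC 3 -> ACC=7 [depth=0]
Event 3 (EXEC): [MAIN] PC=2: NOP [depth=0]
Event 4 (INT 1): INT 1 arrives: push (MAIN, PC=3), enter IRQ1 at PC=0 (depth now 1) [depth=1]
Event 5 (EXEC): [IRQ1] PC=0: DEC 3 -> ACC=4 [depth=1]
Event 6 (EXEC): [IRQ1] PC=1: INC 1 -> ACC=5 [depth=1]
Event 7 (EXEC): [IRQ1] PC=2: INC 2 -> ACC=7 [depth=1]
Event 8 (EXEC): [IRQ1] PC=3: IRET -> resume MAIN at PC=3 (depth now 0) [depth=0]
Event 9 (EXEC): [MAIN] PC=3: INC 1 -> ACC=8 [depth=0]
Event 10 (EXEC): [MAIN] PC=4: HALT [depth=0]
Max depth observed: 1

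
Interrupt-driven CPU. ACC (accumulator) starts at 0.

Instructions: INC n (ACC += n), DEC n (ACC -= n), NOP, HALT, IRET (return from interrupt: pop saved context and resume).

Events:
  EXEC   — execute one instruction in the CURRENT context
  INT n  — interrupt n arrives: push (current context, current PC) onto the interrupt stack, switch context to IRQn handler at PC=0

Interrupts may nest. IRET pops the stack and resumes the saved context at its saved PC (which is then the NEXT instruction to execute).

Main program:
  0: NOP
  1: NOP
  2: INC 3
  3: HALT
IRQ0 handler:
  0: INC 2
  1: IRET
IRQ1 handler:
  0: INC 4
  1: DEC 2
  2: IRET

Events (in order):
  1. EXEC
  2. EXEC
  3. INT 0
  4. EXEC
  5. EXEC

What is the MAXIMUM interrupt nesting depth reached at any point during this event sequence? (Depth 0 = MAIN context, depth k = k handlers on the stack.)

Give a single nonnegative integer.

Answer: 1

Derivation:
Event 1 (EXEC): [MAIN] PC=0: NOP [depth=0]
Event 2 (EXEC): [MAIN] PC=1: NOP [depth=0]
Event 3 (INT 0): INT 0 arrives: push (MAIN, PC=2), enter IRQ0 at PC=0 (depth now 1) [depth=1]
Event 4 (EXEC): [IRQ0] PC=0: INC 2 -> ACC=2 [depth=1]
Event 5 (EXEC): [IRQ0] PC=1: IRET -> resume MAIN at PC=2 (depth now 0) [depth=0]
Max depth observed: 1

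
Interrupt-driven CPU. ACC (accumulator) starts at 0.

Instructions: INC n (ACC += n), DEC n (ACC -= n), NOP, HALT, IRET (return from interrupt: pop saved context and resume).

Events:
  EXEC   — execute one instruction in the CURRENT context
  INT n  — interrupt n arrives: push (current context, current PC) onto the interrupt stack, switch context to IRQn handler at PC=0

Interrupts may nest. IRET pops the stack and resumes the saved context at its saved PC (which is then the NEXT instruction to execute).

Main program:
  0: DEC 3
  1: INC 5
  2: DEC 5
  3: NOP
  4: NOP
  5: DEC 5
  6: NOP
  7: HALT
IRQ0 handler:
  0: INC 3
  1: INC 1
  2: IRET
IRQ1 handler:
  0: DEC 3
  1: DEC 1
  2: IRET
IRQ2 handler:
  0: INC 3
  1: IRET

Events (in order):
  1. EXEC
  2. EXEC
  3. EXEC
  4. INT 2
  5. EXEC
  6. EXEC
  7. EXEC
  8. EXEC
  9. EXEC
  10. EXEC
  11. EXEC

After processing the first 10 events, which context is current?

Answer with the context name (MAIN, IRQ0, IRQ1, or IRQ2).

Event 1 (EXEC): [MAIN] PC=0: DEC 3 -> ACC=-3
Event 2 (EXEC): [MAIN] PC=1: INC 5 -> ACC=2
Event 3 (EXEC): [MAIN] PC=2: DEC 5 -> ACC=-3
Event 4 (INT 2): INT 2 arrives: push (MAIN, PC=3), enter IRQ2 at PC=0 (depth now 1)
Event 5 (EXEC): [IRQ2] PC=0: INC 3 -> ACC=0
Event 6 (EXEC): [IRQ2] PC=1: IRET -> resume MAIN at PC=3 (depth now 0)
Event 7 (EXEC): [MAIN] PC=3: NOP
Event 8 (EXEC): [MAIN] PC=4: NOP
Event 9 (EXEC): [MAIN] PC=5: DEC 5 -> ACC=-5
Event 10 (EXEC): [MAIN] PC=6: NOP

Answer: MAIN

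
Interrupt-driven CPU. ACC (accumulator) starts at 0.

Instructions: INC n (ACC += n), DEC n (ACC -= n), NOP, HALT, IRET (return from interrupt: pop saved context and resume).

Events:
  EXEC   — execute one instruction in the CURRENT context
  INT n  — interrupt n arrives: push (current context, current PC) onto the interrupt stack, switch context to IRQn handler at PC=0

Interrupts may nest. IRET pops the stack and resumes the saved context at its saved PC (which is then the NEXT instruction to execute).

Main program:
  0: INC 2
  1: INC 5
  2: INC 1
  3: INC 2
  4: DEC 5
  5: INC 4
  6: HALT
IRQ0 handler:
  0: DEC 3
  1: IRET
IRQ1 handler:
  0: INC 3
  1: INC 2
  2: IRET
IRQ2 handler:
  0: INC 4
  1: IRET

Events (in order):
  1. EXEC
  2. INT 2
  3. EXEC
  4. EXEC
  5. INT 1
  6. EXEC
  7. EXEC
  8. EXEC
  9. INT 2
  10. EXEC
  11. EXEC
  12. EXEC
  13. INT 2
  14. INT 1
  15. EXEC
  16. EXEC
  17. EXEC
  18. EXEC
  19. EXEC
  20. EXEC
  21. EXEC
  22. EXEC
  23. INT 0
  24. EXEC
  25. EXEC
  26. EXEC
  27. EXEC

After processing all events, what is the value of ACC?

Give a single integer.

Event 1 (EXEC): [MAIN] PC=0: INC 2 -> ACC=2
Event 2 (INT 2): INT 2 arrives: push (MAIN, PC=1), enter IRQ2 at PC=0 (depth now 1)
Event 3 (EXEC): [IRQ2] PC=0: INC 4 -> ACC=6
Event 4 (EXEC): [IRQ2] PC=1: IRET -> resume MAIN at PC=1 (depth now 0)
Event 5 (INT 1): INT 1 arrives: push (MAIN, PC=1), enter IRQ1 at PC=0 (depth now 1)
Event 6 (EXEC): [IRQ1] PC=0: INC 3 -> ACC=9
Event 7 (EXEC): [IRQ1] PC=1: INC 2 -> ACC=11
Event 8 (EXEC): [IRQ1] PC=2: IRET -> resume MAIN at PC=1 (depth now 0)
Event 9 (INT 2): INT 2 arrives: push (MAIN, PC=1), enter IRQ2 at PC=0 (depth now 1)
Event 10 (EXEC): [IRQ2] PC=0: INC 4 -> ACC=15
Event 11 (EXEC): [IRQ2] PC=1: IRET -> resume MAIN at PC=1 (depth now 0)
Event 12 (EXEC): [MAIN] PC=1: INC 5 -> ACC=20
Event 13 (INT 2): INT 2 arrives: push (MAIN, PC=2), enter IRQ2 at PC=0 (depth now 1)
Event 14 (INT 1): INT 1 arrives: push (IRQ2, PC=0), enter IRQ1 at PC=0 (depth now 2)
Event 15 (EXEC): [IRQ1] PC=0: INC 3 -> ACC=23
Event 16 (EXEC): [IRQ1] PC=1: INC 2 -> ACC=25
Event 17 (EXEC): [IRQ1] PC=2: IRET -> resume IRQ2 at PC=0 (depth now 1)
Event 18 (EXEC): [IRQ2] PC=0: INC 4 -> ACC=29
Event 19 (EXEC): [IRQ2] PC=1: IRET -> resume MAIN at PC=2 (depth now 0)
Event 20 (EXEC): [MAIN] PC=2: INC 1 -> ACC=30
Event 21 (EXEC): [MAIN] PC=3: INC 2 -> ACC=32
Event 22 (EXEC): [MAIN] PC=4: DEC 5 -> ACC=27
Event 23 (INT 0): INT 0 arrives: push (MAIN, PC=5), enter IRQ0 at PC=0 (depth now 1)
Event 24 (EXEC): [IRQ0] PC=0: DEC 3 -> ACC=24
Event 25 (EXEC): [IRQ0] PC=1: IRET -> resume MAIN at PC=5 (depth now 0)
Event 26 (EXEC): [MAIN] PC=5: INC 4 -> ACC=28
Event 27 (EXEC): [MAIN] PC=6: HALT

Answer: 28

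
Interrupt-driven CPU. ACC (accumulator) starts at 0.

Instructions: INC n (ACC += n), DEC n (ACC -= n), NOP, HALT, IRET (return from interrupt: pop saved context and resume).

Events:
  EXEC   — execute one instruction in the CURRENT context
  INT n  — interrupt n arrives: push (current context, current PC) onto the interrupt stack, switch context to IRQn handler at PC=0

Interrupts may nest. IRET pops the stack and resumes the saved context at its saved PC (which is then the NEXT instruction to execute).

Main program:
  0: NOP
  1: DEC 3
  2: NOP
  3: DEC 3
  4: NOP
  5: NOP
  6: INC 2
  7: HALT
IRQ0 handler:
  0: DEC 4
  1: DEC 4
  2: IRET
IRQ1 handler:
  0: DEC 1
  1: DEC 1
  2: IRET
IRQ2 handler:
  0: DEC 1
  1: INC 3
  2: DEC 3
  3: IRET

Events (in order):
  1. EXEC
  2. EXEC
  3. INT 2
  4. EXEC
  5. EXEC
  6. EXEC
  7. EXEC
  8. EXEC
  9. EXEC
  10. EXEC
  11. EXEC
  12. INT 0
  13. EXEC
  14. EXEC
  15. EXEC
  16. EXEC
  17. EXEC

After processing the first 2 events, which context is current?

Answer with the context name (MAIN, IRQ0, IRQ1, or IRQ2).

Answer: MAIN

Derivation:
Event 1 (EXEC): [MAIN] PC=0: NOP
Event 2 (EXEC): [MAIN] PC=1: DEC 3 -> ACC=-3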